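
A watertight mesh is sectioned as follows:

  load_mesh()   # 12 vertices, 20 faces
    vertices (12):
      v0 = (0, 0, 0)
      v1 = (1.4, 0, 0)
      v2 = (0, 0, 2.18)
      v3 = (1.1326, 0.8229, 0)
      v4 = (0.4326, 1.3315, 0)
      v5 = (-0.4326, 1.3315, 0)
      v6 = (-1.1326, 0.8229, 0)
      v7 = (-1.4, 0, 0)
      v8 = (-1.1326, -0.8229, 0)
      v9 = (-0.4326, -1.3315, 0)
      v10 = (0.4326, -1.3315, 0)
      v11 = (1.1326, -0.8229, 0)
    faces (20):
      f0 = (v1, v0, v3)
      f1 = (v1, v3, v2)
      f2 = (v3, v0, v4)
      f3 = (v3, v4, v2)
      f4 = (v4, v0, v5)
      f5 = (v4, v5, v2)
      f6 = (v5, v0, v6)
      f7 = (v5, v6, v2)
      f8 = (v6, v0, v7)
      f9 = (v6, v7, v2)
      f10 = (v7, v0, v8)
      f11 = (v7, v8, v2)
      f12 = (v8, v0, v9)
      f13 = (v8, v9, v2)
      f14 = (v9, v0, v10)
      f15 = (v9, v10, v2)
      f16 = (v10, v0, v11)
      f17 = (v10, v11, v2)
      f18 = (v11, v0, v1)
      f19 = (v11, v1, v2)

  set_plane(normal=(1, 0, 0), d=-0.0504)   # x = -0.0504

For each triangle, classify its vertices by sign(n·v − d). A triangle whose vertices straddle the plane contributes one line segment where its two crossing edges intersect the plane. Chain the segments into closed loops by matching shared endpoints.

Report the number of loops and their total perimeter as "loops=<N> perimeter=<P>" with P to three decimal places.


Straddling triangles (12 of 20):
  (v4,v0,v5) [++-] → (-0.0504, 0.155126, 0)–(-0.0504, 1.3315, 0)  len=1.1764
  (v4,v5,v2) [+-+] → (-0.0504, 1.3315, 0)–(-0.0504, 0.155126, 1.92602)  len=2.2569
  (v5,v0,v6) [-+-] → (-0.0504, 0.155126, 0)–(-0.0504, 0.0366185, 0)  len=0.1185
  (v5,v6,v2) [--+] → (-0.0504, 0.0366185, 2.08299)–(-0.0504, 0.155126, 1.92602)  len=0.1967
  (v6,v0,v7) [-+-] → (-0.0504, 0.0366185, 0)–(-0.0504, 0, 0)  len=0.0366
  (v6,v7,v2) [--+] → (-0.0504, 0, 2.10152)–(-0.0504, 0.0366185, 2.08299)  len=0.0410
  (v7,v0,v8) [-+-] → (-0.0504, 0, 0)–(-0.0504, -0.0366185, 0)  len=0.0366
  (v7,v8,v2) [--+] → (-0.0504, -0.0366185, 2.08299)–(-0.0504, 0, 2.10152)  len=0.0410
  (v8,v0,v9) [-+-] → (-0.0504, -0.0366185, 0)–(-0.0504, -0.155126, 0)  len=0.1185
  (v8,v9,v2) [--+] → (-0.0504, -0.155126, 1.92602)–(-0.0504, -0.0366185, 2.08299)  len=0.1967
  (v9,v0,v10) [-++] → (-0.0504, -0.155126, 0)–(-0.0504, -1.3315, 0)  len=1.1764
  (v9,v10,v2) [-++] → (-0.0504, -1.3315, 0)–(-0.0504, -0.155126, 1.92602)  len=2.2569

Chained into 1 loop(s):
  loop 1: 12 segments, perimeter = 7.6522
Total perimeter = 7.652

loops=1 perimeter=7.652


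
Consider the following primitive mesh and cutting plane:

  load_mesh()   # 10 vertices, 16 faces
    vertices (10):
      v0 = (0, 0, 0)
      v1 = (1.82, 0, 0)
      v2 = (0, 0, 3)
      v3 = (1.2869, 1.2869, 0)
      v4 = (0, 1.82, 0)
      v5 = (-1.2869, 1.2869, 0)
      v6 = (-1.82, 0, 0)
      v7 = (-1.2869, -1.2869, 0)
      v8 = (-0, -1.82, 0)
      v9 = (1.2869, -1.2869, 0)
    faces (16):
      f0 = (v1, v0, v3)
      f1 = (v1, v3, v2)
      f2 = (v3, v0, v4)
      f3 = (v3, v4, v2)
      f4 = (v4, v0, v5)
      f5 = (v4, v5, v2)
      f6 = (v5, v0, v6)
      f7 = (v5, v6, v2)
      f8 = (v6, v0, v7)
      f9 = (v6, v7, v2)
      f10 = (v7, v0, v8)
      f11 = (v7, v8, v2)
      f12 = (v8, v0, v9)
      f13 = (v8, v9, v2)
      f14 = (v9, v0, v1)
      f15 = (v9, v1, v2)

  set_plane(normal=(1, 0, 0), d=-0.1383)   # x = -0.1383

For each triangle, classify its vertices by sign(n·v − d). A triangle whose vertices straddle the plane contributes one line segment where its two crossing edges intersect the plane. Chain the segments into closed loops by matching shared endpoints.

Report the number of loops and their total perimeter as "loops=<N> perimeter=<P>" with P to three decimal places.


loops=1 perimeter=10.124

Straddling triangles (8 of 16):
  (v4,v0,v5) [++-] → (-0.1383, 0.1383, 0)–(-0.1383, 1.76271, 0)  len=1.6244
  (v4,v5,v2) [+-+] → (-0.1383, 1.76271, 0)–(-0.1383, 0.1383, 2.6776)  len=3.1318
  (v5,v0,v6) [-+-] → (-0.1383, 0.1383, 0)–(-0.1383, 0, 0)  len=0.1383
  (v5,v6,v2) [--+] → (-0.1383, 0, 2.77203)–(-0.1383, 0.1383, 2.6776)  len=0.1675
  (v6,v0,v7) [-+-] → (-0.1383, 0, 0)–(-0.1383, -0.1383, 0)  len=0.1383
  (v6,v7,v2) [--+] → (-0.1383, -0.1383, 2.6776)–(-0.1383, 0, 2.77203)  len=0.1675
  (v7,v0,v8) [-++] → (-0.1383, -0.1383, 0)–(-0.1383, -1.76271, 0)  len=1.6244
  (v7,v8,v2) [-++] → (-0.1383, -1.76271, 0)–(-0.1383, -0.1383, 2.6776)  len=3.1318

Chained into 1 loop(s):
  loop 1: 8 segments, perimeter = 10.1240
Total perimeter = 10.124


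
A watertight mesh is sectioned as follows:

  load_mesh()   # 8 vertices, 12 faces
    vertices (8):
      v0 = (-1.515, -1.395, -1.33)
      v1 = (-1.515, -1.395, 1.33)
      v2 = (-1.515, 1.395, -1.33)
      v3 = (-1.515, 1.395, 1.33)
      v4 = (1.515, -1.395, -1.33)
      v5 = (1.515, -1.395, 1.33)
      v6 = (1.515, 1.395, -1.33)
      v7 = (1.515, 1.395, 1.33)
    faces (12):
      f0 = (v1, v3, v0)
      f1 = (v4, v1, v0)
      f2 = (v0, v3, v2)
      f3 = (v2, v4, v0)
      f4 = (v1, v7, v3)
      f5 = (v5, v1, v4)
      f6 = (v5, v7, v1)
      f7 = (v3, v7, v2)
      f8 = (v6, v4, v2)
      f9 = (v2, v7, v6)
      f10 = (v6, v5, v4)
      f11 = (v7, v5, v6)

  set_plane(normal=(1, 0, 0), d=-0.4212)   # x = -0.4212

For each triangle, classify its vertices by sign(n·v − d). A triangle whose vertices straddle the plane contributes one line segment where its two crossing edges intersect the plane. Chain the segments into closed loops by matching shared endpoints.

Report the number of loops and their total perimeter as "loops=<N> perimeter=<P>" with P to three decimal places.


loops=1 perimeter=10.900

Straddling triangles (8 of 12):
  (v4,v1,v0) [+--] → (-0.4212, -1.395, 0.369766)–(-0.4212, -1.395, -1.33)  len=1.6998
  (v2,v4,v0) [-+-] → (-0.4212, 0.387838, -1.33)–(-0.4212, -1.395, -1.33)  len=1.7828
  (v1,v7,v3) [-+-] → (-0.4212, -0.387838, 1.33)–(-0.4212, 1.395, 1.33)  len=1.7828
  (v5,v1,v4) [+-+] → (-0.4212, -1.395, 1.33)–(-0.4212, -1.395, 0.369766)  len=0.9602
  (v5,v7,v1) [++-] → (-0.4212, -0.387838, 1.33)–(-0.4212, -1.395, 1.33)  len=1.0072
  (v3,v7,v2) [-+-] → (-0.4212, 1.395, 1.33)–(-0.4212, 1.395, -0.369766)  len=1.6998
  (v6,v4,v2) [++-] → (-0.4212, 0.387838, -1.33)–(-0.4212, 1.395, -1.33)  len=1.0072
  (v2,v7,v6) [-++] → (-0.4212, 1.395, -0.369766)–(-0.4212, 1.395, -1.33)  len=0.9602

Chained into 1 loop(s):
  loop 1: 8 segments, perimeter = 10.9000
Total perimeter = 10.900


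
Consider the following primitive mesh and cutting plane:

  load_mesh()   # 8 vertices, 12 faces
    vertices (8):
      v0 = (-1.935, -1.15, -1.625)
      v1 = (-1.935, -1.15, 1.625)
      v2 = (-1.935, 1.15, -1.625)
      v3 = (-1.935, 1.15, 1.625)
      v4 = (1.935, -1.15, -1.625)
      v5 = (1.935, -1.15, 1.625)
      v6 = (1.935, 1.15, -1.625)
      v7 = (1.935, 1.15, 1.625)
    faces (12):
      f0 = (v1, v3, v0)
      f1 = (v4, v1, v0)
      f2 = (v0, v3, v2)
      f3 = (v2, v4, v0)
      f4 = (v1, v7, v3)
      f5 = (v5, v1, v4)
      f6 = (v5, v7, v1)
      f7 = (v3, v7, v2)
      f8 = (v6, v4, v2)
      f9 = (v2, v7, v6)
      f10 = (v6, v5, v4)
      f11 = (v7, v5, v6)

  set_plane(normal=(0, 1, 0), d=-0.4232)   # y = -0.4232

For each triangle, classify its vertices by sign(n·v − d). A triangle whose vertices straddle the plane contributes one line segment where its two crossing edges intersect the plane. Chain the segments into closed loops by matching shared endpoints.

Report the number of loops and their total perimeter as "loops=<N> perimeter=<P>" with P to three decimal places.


Straddling triangles (8 of 12):
  (v1,v3,v0) [-+-] → (-1.935, -0.4232, 1.625)–(-1.935, -0.4232, -0.598)  len=2.2230
  (v0,v3,v2) [-++] → (-1.935, -0.4232, -0.598)–(-1.935, -0.4232, -1.625)  len=1.0270
  (v2,v4,v0) [+--] → (0.71208, -0.4232, -1.625)–(-1.935, -0.4232, -1.625)  len=2.6471
  (v1,v7,v3) [-++] → (-0.71208, -0.4232, 1.625)–(-1.935, -0.4232, 1.625)  len=1.2229
  (v5,v7,v1) [-+-] → (1.935, -0.4232, 1.625)–(-0.71208, -0.4232, 1.625)  len=2.6471
  (v6,v4,v2) [+-+] → (1.935, -0.4232, -1.625)–(0.71208, -0.4232, -1.625)  len=1.2229
  (v6,v5,v4) [+--] → (1.935, -0.4232, 0.598)–(1.935, -0.4232, -1.625)  len=2.2230
  (v7,v5,v6) [+-+] → (1.935, -0.4232, 1.625)–(1.935, -0.4232, 0.598)  len=1.0270

Chained into 1 loop(s):
  loop 1: 8 segments, perimeter = 14.2400
Total perimeter = 14.240

loops=1 perimeter=14.240


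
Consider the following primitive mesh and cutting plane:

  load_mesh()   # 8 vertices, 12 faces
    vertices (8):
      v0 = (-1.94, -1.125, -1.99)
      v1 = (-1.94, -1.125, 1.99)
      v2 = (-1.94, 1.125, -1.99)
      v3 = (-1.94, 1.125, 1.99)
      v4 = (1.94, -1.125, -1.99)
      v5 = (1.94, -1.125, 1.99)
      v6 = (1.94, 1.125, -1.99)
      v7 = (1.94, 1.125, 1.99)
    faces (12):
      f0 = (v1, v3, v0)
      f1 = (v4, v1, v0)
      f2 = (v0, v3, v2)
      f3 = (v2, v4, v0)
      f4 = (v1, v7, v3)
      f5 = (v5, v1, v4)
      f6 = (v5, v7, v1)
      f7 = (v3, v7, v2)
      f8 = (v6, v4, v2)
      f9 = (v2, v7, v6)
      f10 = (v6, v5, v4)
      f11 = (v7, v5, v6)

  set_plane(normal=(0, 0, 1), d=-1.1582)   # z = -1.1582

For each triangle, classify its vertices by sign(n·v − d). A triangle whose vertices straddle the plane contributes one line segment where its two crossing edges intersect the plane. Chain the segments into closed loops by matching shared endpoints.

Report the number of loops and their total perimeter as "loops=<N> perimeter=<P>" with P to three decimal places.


loops=1 perimeter=12.260

Straddling triangles (8 of 12):
  (v1,v3,v0) [++-] → (-1.94, -0.654761, -1.1582)–(-1.94, -1.125, -1.1582)  len=0.4702
  (v4,v1,v0) [-+-] → (1.1291, -1.125, -1.1582)–(-1.94, -1.125, -1.1582)  len=3.0691
  (v0,v3,v2) [-+-] → (-1.94, -0.654761, -1.1582)–(-1.94, 1.125, -1.1582)  len=1.7798
  (v5,v1,v4) [++-] → (1.1291, -1.125, -1.1582)–(1.94, -1.125, -1.1582)  len=0.8109
  (v3,v7,v2) [++-] → (-1.1291, 1.125, -1.1582)–(-1.94, 1.125, -1.1582)  len=0.8109
  (v2,v7,v6) [-+-] → (-1.1291, 1.125, -1.1582)–(1.94, 1.125, -1.1582)  len=3.0691
  (v6,v5,v4) [-+-] → (1.94, 0.654761, -1.1582)–(1.94, -1.125, -1.1582)  len=1.7798
  (v7,v5,v6) [++-] → (1.94, 0.654761, -1.1582)–(1.94, 1.125, -1.1582)  len=0.4702

Chained into 1 loop(s):
  loop 1: 8 segments, perimeter = 12.2600
Total perimeter = 12.260


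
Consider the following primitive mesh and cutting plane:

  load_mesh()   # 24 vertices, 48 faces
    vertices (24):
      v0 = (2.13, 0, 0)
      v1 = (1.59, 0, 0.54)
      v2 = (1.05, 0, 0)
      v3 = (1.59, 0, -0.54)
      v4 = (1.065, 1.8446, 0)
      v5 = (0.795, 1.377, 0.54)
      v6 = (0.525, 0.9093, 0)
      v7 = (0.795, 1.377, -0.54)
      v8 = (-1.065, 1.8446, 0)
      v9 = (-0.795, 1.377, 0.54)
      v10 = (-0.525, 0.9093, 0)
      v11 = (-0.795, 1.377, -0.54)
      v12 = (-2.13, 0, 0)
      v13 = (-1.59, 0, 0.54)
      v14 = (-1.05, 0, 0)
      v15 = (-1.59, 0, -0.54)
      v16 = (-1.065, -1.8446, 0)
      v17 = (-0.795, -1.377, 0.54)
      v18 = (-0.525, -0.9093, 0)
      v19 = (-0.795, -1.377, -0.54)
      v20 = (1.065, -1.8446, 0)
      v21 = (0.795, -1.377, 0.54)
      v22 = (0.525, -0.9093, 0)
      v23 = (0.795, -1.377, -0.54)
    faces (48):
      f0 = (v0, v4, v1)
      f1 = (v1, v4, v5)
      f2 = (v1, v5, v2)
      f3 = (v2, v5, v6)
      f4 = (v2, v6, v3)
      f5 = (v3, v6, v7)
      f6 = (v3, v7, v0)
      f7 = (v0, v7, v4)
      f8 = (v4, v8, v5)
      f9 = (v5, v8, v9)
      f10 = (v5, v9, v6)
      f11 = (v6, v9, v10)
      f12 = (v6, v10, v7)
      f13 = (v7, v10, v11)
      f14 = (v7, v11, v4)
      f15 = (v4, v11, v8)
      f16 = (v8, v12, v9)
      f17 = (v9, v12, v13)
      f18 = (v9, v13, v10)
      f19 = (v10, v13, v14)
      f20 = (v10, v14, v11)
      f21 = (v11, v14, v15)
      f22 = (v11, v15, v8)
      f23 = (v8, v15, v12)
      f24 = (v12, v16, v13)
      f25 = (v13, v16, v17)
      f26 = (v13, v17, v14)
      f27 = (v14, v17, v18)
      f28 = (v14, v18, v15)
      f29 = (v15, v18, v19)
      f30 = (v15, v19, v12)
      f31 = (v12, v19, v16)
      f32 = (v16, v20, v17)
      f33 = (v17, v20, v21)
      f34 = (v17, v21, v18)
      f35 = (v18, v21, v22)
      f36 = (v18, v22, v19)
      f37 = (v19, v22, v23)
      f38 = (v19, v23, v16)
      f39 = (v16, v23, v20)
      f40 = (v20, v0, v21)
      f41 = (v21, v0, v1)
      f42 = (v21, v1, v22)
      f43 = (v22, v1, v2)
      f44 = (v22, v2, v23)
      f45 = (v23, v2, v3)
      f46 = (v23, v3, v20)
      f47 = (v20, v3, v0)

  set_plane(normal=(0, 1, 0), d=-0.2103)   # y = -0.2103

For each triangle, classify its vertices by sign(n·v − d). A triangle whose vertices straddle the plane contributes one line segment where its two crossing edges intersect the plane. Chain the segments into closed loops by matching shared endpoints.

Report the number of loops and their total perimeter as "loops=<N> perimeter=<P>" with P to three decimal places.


Straddling triangles (16 of 48):
  (v12,v16,v13) [+-+] → (-2.00858, -0.2103, 0)–(-1.53015, -0.2103, 0.478435)  len=0.6766
  (v13,v16,v17) [+--] → (-1.53015, -0.2103, 0.478435)–(-1.46858, -0.2103, 0.54)  len=0.0871
  (v13,v17,v14) [+-+] → (-1.46858, -0.2103, 0.54)–(-1.01106, -0.2103, 0.0824706)  len=0.6470
  (v14,v17,v18) [+--] → (-1.01106, -0.2103, 0.0824706)–(-0.92858, -0.2103, 0)  len=0.1166
  (v14,v18,v15) [+-+] → (-0.92858, -0.2103, 0)–(-1.34369, -0.2103, -0.415111)  len=0.5871
  (v15,v18,v19) [+--] → (-1.34369, -0.2103, -0.415111)–(-1.46858, -0.2103, -0.54)  len=0.1766
  (v15,v19,v12) [+-+] → (-1.46858, -0.2103, -0.54)–(-1.92611, -0.2103, -0.0824706)  len=0.6470
  (v12,v19,v16) [+--] → (-1.92611, -0.2103, -0.0824706)–(-2.00858, -0.2103, 0)  len=0.1166
  (v20,v0,v21) [-+-] → (2.00858, -0.2103, 0)–(1.92611, -0.2103, 0.0824706)  len=0.1166
  (v21,v0,v1) [-++] → (1.92611, -0.2103, 0.0824706)–(1.46858, -0.2103, 0.54)  len=0.6470
  (v21,v1,v22) [-+-] → (1.46858, -0.2103, 0.54)–(1.34369, -0.2103, 0.415111)  len=0.1766
  (v22,v1,v2) [-++] → (1.34369, -0.2103, 0.415111)–(0.92858, -0.2103, 0)  len=0.5871
  (v22,v2,v23) [-+-] → (0.92858, -0.2103, 0)–(1.01106, -0.2103, -0.0824706)  len=0.1166
  (v23,v2,v3) [-++] → (1.01106, -0.2103, -0.0824706)–(1.46858, -0.2103, -0.54)  len=0.6470
  (v23,v3,v20) [-+-] → (1.46858, -0.2103, -0.54)–(1.53015, -0.2103, -0.478435)  len=0.0871
  (v20,v3,v0) [-++] → (1.53015, -0.2103, -0.478435)–(2.00858, -0.2103, 0)  len=0.6766

Chained into 2 loop(s):
  loop 1: 8 segments, perimeter = 3.0547
  loop 2: 8 segments, perimeter = 3.0547
Total perimeter = 6.109

loops=2 perimeter=6.109


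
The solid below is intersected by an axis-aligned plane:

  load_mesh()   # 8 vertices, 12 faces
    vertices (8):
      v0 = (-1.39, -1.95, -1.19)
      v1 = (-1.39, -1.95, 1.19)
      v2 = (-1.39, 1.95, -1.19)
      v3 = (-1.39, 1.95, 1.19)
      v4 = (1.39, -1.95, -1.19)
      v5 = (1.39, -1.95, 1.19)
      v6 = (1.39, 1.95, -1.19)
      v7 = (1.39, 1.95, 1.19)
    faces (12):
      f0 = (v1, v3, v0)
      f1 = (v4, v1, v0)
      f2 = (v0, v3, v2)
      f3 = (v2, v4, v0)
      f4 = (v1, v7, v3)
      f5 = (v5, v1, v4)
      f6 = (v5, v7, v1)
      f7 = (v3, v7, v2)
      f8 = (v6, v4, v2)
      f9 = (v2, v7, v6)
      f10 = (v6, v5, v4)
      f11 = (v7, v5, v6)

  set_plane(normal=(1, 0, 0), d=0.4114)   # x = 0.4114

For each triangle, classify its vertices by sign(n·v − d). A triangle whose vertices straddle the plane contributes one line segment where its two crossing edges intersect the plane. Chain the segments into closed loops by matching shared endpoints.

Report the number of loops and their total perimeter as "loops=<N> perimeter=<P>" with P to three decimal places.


loops=1 perimeter=12.560

Straddling triangles (8 of 12):
  (v4,v1,v0) [+--] → (0.4114, -1.95, -0.352206)–(0.4114, -1.95, -1.19)  len=0.8378
  (v2,v4,v0) [-+-] → (0.4114, -0.577144, -1.19)–(0.4114, -1.95, -1.19)  len=1.3729
  (v1,v7,v3) [-+-] → (0.4114, 0.577144, 1.19)–(0.4114, 1.95, 1.19)  len=1.3729
  (v5,v1,v4) [+-+] → (0.4114, -1.95, 1.19)–(0.4114, -1.95, -0.352206)  len=1.5422
  (v5,v7,v1) [++-] → (0.4114, 0.577144, 1.19)–(0.4114, -1.95, 1.19)  len=2.5271
  (v3,v7,v2) [-+-] → (0.4114, 1.95, 1.19)–(0.4114, 1.95, 0.352206)  len=0.8378
  (v6,v4,v2) [++-] → (0.4114, -0.577144, -1.19)–(0.4114, 1.95, -1.19)  len=2.5271
  (v2,v7,v6) [-++] → (0.4114, 1.95, 0.352206)–(0.4114, 1.95, -1.19)  len=1.5422

Chained into 1 loop(s):
  loop 1: 8 segments, perimeter = 12.5600
Total perimeter = 12.560


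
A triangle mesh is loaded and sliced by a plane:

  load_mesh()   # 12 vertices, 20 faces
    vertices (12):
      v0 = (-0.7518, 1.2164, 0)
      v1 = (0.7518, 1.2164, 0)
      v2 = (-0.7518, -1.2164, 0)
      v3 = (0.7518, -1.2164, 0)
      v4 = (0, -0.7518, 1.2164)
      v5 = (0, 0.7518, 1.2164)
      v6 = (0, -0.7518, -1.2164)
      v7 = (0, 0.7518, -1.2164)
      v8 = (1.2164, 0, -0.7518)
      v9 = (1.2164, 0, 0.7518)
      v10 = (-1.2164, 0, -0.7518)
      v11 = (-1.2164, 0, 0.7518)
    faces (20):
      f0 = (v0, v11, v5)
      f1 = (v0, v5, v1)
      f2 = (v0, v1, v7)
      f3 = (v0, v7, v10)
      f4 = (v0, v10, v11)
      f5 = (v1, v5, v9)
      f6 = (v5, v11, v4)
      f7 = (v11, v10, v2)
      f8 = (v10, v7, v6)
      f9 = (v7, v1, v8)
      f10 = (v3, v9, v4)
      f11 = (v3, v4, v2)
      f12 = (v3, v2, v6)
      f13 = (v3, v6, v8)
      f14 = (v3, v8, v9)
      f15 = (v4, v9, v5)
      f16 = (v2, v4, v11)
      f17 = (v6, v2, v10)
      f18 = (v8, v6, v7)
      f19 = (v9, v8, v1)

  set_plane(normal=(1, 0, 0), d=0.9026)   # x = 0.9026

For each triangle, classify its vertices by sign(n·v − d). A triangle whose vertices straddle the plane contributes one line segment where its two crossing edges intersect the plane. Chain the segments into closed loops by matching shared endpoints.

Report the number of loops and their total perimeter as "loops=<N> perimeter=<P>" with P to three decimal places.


loops=1 perimeter=5.302

Straddling triangles (8 of 20):
  (v1,v5,v9) [--+] → (0.9026, 0.193945, 0.871655)–(0.9026, 0.821581, 0.244019)  len=0.8876
  (v7,v1,v8) [--+] → (0.9026, 0.821581, -0.244019)–(0.9026, 0.193945, -0.871655)  len=0.8876
  (v3,v9,v4) [-+-] → (0.9026, -0.821581, 0.244019)–(0.9026, -0.193945, 0.871655)  len=0.8876
  (v3,v6,v8) [--+] → (0.9026, -0.193945, -0.871655)–(0.9026, -0.821581, -0.244019)  len=0.8876
  (v3,v8,v9) [-++] → (0.9026, -0.821581, -0.244019)–(0.9026, -0.821581, 0.244019)  len=0.4880
  (v4,v9,v5) [-+-] → (0.9026, -0.193945, 0.871655)–(0.9026, 0.193945, 0.871655)  len=0.3879
  (v8,v6,v7) [+--] → (0.9026, -0.193945, -0.871655)–(0.9026, 0.193945, -0.871655)  len=0.3879
  (v9,v8,v1) [++-] → (0.9026, 0.821581, -0.244019)–(0.9026, 0.821581, 0.244019)  len=0.4880

Chained into 1 loop(s):
  loop 1: 8 segments, perimeter = 5.3023
Total perimeter = 5.302


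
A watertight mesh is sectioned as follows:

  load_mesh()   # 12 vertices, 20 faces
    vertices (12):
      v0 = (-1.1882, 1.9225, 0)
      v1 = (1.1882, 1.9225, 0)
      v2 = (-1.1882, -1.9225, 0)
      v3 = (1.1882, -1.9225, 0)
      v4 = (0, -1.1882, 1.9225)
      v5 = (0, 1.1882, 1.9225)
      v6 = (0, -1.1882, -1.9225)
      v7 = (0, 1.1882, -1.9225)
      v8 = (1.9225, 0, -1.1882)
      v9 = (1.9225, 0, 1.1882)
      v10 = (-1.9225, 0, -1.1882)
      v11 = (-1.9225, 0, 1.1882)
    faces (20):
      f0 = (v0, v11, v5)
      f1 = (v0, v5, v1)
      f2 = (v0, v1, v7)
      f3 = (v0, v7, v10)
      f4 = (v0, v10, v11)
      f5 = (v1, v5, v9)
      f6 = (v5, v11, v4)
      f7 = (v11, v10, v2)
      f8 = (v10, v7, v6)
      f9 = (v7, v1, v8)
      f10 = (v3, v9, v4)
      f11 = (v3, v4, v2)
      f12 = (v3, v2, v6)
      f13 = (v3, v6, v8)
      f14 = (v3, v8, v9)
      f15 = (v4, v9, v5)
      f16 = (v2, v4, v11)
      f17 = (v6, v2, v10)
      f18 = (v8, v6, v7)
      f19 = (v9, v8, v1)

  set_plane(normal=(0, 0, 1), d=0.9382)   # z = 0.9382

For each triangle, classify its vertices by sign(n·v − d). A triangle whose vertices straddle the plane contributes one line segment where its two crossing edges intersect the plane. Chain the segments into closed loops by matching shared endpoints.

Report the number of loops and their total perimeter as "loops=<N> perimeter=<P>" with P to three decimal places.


loops=1 perimeter=10.725

Straddling triangles (10 of 20):
  (v0,v11,v5) [-++] → (-1.768, 0.404498, 0.9382)–(-0.608346, 1.56415, 0.9382)  len=1.6400
  (v0,v5,v1) [-+-] → (-0.608346, 1.56415, 0.9382)–(0.608346, 1.56415, 0.9382)  len=1.2167
  (v0,v10,v11) [--+] → (-1.9225, 0, 0.9382)–(-1.768, 0.404498, 0.9382)  len=0.4330
  (v1,v5,v9) [-++] → (0.608346, 1.56415, 0.9382)–(1.768, 0.404498, 0.9382)  len=1.6400
  (v11,v10,v2) [+--] → (-1.9225, 0, 0.9382)–(-1.768, -0.404498, 0.9382)  len=0.4330
  (v3,v9,v4) [-++] → (1.768, -0.404498, 0.9382)–(0.608346, -1.56415, 0.9382)  len=1.6400
  (v3,v4,v2) [-+-] → (0.608346, -1.56415, 0.9382)–(-0.608346, -1.56415, 0.9382)  len=1.2167
  (v3,v8,v9) [--+] → (1.9225, 0, 0.9382)–(1.768, -0.404498, 0.9382)  len=0.4330
  (v2,v4,v11) [-++] → (-0.608346, -1.56415, 0.9382)–(-1.768, -0.404498, 0.9382)  len=1.6400
  (v9,v8,v1) [+--] → (1.9225, 0, 0.9382)–(1.768, 0.404498, 0.9382)  len=0.4330

Chained into 1 loop(s):
  loop 1: 10 segments, perimeter = 10.7254
Total perimeter = 10.725


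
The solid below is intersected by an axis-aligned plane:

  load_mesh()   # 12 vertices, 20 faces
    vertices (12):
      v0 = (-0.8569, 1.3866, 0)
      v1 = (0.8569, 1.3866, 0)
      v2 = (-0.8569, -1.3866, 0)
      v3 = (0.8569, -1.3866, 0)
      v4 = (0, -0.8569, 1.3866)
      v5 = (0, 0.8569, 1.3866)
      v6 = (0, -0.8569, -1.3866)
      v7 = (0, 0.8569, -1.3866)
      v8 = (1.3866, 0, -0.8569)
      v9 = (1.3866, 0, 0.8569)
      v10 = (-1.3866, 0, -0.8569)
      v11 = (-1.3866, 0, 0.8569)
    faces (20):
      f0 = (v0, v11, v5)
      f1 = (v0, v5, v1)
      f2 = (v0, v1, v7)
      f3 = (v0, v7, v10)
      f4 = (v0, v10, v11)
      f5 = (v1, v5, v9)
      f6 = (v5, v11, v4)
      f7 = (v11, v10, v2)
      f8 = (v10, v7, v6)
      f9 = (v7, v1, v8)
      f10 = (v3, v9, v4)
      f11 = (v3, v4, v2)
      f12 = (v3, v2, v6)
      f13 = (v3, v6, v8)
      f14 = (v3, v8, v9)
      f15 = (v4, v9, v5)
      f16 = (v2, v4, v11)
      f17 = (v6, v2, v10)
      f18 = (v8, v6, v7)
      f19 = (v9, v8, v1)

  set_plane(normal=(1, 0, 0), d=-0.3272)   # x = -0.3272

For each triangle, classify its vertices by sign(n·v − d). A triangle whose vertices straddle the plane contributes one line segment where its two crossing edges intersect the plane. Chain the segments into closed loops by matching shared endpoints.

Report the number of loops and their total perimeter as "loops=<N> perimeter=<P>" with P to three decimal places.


loops=1 perimeter=8.577

Straddling triangles (10 of 20):
  (v0,v11,v5) [--+] → (-0.3272, 0.654695, 1.26161)–(-0.3272, 1.05916, 0.857139)  len=0.5720
  (v0,v5,v1) [-++] → (-0.3272, 1.05916, 0.857139)–(-0.3272, 1.3866, 0)  len=0.9176
  (v0,v1,v7) [-++] → (-0.3272, 1.3866, 0)–(-0.3272, 1.05916, -0.857139)  len=0.9176
  (v0,v7,v10) [-+-] → (-0.3272, 1.05916, -0.857139)–(-0.3272, 0.654695, -1.26161)  len=0.5720
  (v5,v11,v4) [+-+] → (-0.3272, 0.654695, 1.26161)–(-0.3272, -0.654695, 1.26161)  len=1.3094
  (v10,v7,v6) [-++] → (-0.3272, 0.654695, -1.26161)–(-0.3272, -0.654695, -1.26161)  len=1.3094
  (v3,v4,v2) [++-] → (-0.3272, -1.05916, 0.857139)–(-0.3272, -1.3866, 0)  len=0.9176
  (v3,v2,v6) [+-+] → (-0.3272, -1.3866, 0)–(-0.3272, -1.05916, -0.857139)  len=0.9176
  (v2,v4,v11) [-+-] → (-0.3272, -1.05916, 0.857139)–(-0.3272, -0.654695, 1.26161)  len=0.5720
  (v6,v2,v10) [+--] → (-0.3272, -1.05916, -0.857139)–(-0.3272, -0.654695, -1.26161)  len=0.5720

Chained into 1 loop(s):
  loop 1: 10 segments, perimeter = 8.5770
Total perimeter = 8.577


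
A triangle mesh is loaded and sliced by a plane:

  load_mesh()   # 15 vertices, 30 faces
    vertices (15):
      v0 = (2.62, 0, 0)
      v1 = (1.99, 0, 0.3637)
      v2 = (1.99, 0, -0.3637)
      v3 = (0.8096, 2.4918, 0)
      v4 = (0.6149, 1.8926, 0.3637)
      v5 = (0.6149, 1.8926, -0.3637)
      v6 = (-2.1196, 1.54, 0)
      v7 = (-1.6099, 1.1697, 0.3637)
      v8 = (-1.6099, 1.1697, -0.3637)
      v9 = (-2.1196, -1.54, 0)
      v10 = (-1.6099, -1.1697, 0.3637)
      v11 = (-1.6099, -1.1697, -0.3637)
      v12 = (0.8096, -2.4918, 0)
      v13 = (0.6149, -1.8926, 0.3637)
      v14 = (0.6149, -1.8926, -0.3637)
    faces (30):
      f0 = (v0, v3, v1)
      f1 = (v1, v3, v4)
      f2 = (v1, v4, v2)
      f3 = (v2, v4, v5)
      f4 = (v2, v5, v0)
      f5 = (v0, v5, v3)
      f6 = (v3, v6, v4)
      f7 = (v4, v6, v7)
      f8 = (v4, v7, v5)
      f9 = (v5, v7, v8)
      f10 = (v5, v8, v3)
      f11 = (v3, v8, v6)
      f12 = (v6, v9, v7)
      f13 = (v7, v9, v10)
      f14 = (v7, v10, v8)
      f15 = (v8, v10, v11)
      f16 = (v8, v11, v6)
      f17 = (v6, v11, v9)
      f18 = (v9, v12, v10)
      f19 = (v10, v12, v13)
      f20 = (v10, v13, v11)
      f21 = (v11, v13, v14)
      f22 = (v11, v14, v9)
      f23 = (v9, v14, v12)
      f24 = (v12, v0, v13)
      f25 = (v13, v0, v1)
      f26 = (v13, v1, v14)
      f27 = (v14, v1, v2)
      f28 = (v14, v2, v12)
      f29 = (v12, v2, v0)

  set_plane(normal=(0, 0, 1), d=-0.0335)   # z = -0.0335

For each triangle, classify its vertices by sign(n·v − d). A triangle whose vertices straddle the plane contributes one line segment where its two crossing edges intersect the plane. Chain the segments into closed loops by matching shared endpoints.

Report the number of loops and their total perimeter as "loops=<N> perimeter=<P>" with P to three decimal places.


loops=2 perimeter=26.756

Straddling triangles (20 of 30):
  (v1,v4,v2) [++-] → (1.36578, 0.859137, -0.0335)–(1.99, 0, -0.0335)  len=1.0620
  (v2,v4,v5) [-+-] → (1.36578, 0.859137, -0.0335)–(0.6149, 1.8926, -0.0335)  len=1.2774
  (v2,v5,v0) [--+] → (2.43531, 0.174325, -0.0335)–(2.56197, 0, -0.0335)  len=0.2155
  (v0,v5,v3) [+-+] → (2.43531, 0.174325, -0.0335)–(0.791666, 2.43661, -0.0335)  len=2.7963
  (v4,v7,v5) [++-] → (-0.395038, 1.56444, -0.0335)–(0.6149, 1.8926, -0.0335)  len=1.0619
  (v5,v7,v8) [-+-] → (-0.395038, 1.56444, -0.0335)–(-1.6099, 1.1697, -0.0335)  len=1.2774
  (v5,v8,v3) [--+] → (0.586743, 2.37002, -0.0335)–(0.791666, 2.43661, -0.0335)  len=0.2155
  (v3,v8,v6) [+-+] → (0.586743, 2.37002, -0.0335)–(-2.07265, 1.50589, -0.0335)  len=2.7963
  (v7,v10,v8) [++-] → (-1.6099, 0.10774, -0.0335)–(-1.6099, 1.1697, -0.0335)  len=1.0620
  (v8,v10,v11) [-+-] → (-1.6099, 0.10774, -0.0335)–(-1.6099, -1.1697, -0.0335)  len=1.2774
  (v8,v11,v6) [--+] → (-2.07265, 1.29041, -0.0335)–(-2.07265, 1.50589, -0.0335)  len=0.2155
  (v6,v11,v9) [+-+] → (-2.07265, 1.29041, -0.0335)–(-2.07265, -1.50589, -0.0335)  len=2.7963
  (v10,v13,v11) [++-] → (-0.599962, -1.49786, -0.0335)–(-1.6099, -1.1697, -0.0335)  len=1.0619
  (v11,v13,v14) [-+-] → (-0.599962, -1.49786, -0.0335)–(0.6149, -1.8926, -0.0335)  len=1.2774
  (v11,v14,v9) [--+] → (-1.86773, -1.57248, -0.0335)–(-2.07265, -1.50589, -0.0335)  len=0.2155
  (v9,v14,v12) [+-+] → (-1.86773, -1.57248, -0.0335)–(0.791666, -2.43661, -0.0335)  len=2.7963
  (v13,v1,v14) [++-] → (1.23912, -1.03346, -0.0335)–(0.6149, -1.8926, -0.0335)  len=1.0620
  (v14,v1,v2) [-+-] → (1.23912, -1.03346, -0.0335)–(1.99, 0, -0.0335)  len=1.2774
  (v14,v2,v12) [--+] → (0.918325, -2.26228, -0.0335)–(0.791666, -2.43661, -0.0335)  len=0.2155
  (v12,v2,v0) [+-+] → (0.918325, -2.26228, -0.0335)–(2.56197, 0, -0.0335)  len=2.7963

Chained into 2 loop(s):
  loop 1: 10 segments, perimeter = 11.6968
  loop 2: 10 segments, perimeter = 15.0589
Total perimeter = 26.756


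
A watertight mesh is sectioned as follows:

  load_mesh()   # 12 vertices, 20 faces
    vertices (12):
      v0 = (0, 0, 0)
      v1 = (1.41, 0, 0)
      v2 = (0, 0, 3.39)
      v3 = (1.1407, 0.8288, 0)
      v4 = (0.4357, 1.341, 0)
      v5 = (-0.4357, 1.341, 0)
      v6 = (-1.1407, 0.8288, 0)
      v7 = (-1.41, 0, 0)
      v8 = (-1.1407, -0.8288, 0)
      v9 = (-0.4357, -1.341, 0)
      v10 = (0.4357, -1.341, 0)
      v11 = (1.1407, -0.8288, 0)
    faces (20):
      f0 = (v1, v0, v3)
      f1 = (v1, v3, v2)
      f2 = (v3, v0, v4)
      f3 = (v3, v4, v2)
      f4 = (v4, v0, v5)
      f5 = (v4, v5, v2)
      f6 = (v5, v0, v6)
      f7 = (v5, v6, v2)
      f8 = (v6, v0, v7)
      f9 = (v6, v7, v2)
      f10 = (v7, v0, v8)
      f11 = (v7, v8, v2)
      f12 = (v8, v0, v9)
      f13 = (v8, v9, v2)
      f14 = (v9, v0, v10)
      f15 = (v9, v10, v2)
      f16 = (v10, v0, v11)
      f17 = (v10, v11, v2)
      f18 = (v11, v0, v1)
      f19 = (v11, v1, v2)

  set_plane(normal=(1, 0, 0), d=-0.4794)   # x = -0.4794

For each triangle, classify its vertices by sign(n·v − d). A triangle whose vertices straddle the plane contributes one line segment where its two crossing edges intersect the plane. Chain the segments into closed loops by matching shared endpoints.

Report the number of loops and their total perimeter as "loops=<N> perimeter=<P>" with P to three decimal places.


loops=1 perimeter=7.878

Straddling triangles (8 of 20):
  (v5,v0,v6) [++-] → (-0.4794, 0.348318, 0)–(-0.4794, 1.30925, 0)  len=0.9609
  (v5,v6,v2) [+-+] → (-0.4794, 1.30925, 0)–(-0.4794, 0.348318, 1.96529)  len=2.1876
  (v6,v0,v7) [-+-] → (-0.4794, 0.348318, 0)–(-0.4794, 0, 0)  len=0.3483
  (v6,v7,v2) [--+] → (-0.4794, 0, 2.2374)–(-0.4794, 0.348318, 1.96529)  len=0.4420
  (v7,v0,v8) [-+-] → (-0.4794, 0, 0)–(-0.4794, -0.348318, 0)  len=0.3483
  (v7,v8,v2) [--+] → (-0.4794, -0.348318, 1.96529)–(-0.4794, 0, 2.2374)  len=0.4420
  (v8,v0,v9) [-++] → (-0.4794, -0.348318, 0)–(-0.4794, -1.30925, 0)  len=0.9609
  (v8,v9,v2) [-++] → (-0.4794, -1.30925, 0)–(-0.4794, -0.348318, 1.96529)  len=2.1876

Chained into 1 loop(s):
  loop 1: 8 segments, perimeter = 7.8778
Total perimeter = 7.878


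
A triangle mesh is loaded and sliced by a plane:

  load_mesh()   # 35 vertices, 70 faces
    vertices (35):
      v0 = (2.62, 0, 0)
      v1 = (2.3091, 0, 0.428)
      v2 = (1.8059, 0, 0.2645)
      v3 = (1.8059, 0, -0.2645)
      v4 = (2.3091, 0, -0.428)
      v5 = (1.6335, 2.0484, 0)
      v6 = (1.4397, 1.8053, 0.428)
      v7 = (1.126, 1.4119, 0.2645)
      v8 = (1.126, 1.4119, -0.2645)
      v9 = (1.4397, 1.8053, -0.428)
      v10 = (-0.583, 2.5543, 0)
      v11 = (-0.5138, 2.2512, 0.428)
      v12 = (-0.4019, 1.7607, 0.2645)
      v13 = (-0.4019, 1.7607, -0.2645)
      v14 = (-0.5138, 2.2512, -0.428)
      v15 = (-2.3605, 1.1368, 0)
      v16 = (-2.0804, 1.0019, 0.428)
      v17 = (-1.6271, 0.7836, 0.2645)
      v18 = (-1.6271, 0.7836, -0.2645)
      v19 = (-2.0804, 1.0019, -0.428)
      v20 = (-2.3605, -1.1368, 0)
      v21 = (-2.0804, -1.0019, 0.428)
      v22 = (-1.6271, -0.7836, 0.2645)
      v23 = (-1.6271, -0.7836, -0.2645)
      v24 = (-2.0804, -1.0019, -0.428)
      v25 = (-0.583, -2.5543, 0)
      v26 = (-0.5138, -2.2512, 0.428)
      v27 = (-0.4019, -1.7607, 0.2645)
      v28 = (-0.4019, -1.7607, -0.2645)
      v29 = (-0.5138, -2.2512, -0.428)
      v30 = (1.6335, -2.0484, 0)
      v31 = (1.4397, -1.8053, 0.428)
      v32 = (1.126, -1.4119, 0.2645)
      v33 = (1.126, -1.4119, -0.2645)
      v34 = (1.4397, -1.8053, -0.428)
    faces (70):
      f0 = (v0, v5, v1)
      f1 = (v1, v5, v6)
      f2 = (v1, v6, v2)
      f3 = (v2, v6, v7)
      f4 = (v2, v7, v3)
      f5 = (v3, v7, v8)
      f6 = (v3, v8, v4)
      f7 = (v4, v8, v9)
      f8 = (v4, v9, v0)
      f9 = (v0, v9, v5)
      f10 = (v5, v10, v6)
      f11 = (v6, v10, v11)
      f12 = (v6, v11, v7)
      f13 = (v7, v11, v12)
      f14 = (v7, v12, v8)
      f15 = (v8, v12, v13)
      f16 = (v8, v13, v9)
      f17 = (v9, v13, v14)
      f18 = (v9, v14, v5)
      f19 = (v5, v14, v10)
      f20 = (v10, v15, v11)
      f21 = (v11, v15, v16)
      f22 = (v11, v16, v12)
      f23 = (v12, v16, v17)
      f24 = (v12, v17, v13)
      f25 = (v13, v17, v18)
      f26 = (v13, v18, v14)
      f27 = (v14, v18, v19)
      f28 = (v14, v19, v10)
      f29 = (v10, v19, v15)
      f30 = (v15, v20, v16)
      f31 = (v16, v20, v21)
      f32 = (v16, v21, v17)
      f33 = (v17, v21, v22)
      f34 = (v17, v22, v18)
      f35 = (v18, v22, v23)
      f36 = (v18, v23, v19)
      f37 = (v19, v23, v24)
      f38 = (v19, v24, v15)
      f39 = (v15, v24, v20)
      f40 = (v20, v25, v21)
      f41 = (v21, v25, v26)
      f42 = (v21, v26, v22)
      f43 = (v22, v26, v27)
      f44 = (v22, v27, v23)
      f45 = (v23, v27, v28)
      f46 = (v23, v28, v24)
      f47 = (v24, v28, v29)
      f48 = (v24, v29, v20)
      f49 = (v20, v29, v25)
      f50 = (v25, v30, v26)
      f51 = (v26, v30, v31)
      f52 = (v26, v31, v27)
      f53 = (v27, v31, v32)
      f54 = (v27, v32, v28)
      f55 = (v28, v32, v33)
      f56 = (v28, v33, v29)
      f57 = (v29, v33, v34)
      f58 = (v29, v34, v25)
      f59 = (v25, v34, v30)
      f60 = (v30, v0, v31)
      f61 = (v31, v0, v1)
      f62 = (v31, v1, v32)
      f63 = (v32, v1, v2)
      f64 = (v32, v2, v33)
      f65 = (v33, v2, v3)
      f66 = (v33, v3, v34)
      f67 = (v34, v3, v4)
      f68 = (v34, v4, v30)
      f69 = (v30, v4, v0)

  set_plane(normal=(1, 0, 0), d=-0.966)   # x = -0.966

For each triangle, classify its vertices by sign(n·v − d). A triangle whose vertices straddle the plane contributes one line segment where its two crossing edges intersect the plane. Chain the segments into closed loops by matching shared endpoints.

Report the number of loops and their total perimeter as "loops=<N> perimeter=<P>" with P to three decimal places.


loops=2 perimeter=5.700

Straddling triangles (20 of 70):
  (v10,v15,v11) [+-+] → (-0.966, 2.24887, 0)–(-0.966, 1.97832, 0.323196)  len=0.4215
  (v11,v15,v16) [+--] → (-0.966, 1.97832, 0.323196)–(-0.966, 1.89059, 0.428)  len=0.1367
  (v11,v16,v12) [+-+] → (-0.966, 1.89059, 0.428)–(-0.966, 1.50569, 0.319448)  len=0.3999
  (v12,v16,v17) [+--] → (-0.966, 1.50569, 0.319448)–(-0.966, 1.31083, 0.2645)  len=0.2025
  (v12,v17,v13) [+-+] → (-0.966, 1.31083, 0.2645)–(-0.966, 1.31083, -0.0209407)  len=0.2854
  (v13,v17,v18) [+--] → (-0.966, 1.31083, -0.0209407)–(-0.966, 1.31083, -0.2645)  len=0.2436
  (v13,v18,v14) [+-+] → (-0.966, 1.31083, -0.2645)–(-0.966, 1.65509, -0.36159)  len=0.3577
  (v14,v18,v19) [+--] → (-0.966, 1.65509, -0.36159)–(-0.966, 1.89059, -0.428)  len=0.2447
  (v14,v19,v10) [+-+] → (-0.966, 1.89059, -0.428)–(-0.966, 2.15723, -0.109472)  len=0.4154
  (v10,v19,v15) [+--] → (-0.966, 2.15723, -0.109472)–(-0.966, 2.24887, 0)  len=0.1428
  (v20,v25,v21) [-+-] → (-0.966, -2.24887, 0)–(-0.966, -2.15723, 0.109472)  len=0.1428
  (v21,v25,v26) [-++] → (-0.966, -2.15723, 0.109472)–(-0.966, -1.89059, 0.428)  len=0.4154
  (v21,v26,v22) [-+-] → (-0.966, -1.89059, 0.428)–(-0.966, -1.65509, 0.36159)  len=0.2447
  (v22,v26,v27) [-++] → (-0.966, -1.65509, 0.36159)–(-0.966, -1.31083, 0.2645)  len=0.3577
  (v22,v27,v23) [-+-] → (-0.966, -1.31083, 0.2645)–(-0.966, -1.31083, 0.0209407)  len=0.2436
  (v23,v27,v28) [-++] → (-0.966, -1.31083, 0.0209407)–(-0.966, -1.31083, -0.2645)  len=0.2854
  (v23,v28,v24) [-+-] → (-0.966, -1.31083, -0.2645)–(-0.966, -1.50569, -0.319448)  len=0.2025
  (v24,v28,v29) [-++] → (-0.966, -1.50569, -0.319448)–(-0.966, -1.89059, -0.428)  len=0.3999
  (v24,v29,v20) [-+-] → (-0.966, -1.89059, -0.428)–(-0.966, -1.97832, -0.323196)  len=0.1367
  (v20,v29,v25) [-++] → (-0.966, -1.97832, -0.323196)–(-0.966, -2.24887, 0)  len=0.4215

Chained into 2 loop(s):
  loop 1: 10 segments, perimeter = 2.8501
  loop 2: 10 segments, perimeter = 2.8501
Total perimeter = 5.700


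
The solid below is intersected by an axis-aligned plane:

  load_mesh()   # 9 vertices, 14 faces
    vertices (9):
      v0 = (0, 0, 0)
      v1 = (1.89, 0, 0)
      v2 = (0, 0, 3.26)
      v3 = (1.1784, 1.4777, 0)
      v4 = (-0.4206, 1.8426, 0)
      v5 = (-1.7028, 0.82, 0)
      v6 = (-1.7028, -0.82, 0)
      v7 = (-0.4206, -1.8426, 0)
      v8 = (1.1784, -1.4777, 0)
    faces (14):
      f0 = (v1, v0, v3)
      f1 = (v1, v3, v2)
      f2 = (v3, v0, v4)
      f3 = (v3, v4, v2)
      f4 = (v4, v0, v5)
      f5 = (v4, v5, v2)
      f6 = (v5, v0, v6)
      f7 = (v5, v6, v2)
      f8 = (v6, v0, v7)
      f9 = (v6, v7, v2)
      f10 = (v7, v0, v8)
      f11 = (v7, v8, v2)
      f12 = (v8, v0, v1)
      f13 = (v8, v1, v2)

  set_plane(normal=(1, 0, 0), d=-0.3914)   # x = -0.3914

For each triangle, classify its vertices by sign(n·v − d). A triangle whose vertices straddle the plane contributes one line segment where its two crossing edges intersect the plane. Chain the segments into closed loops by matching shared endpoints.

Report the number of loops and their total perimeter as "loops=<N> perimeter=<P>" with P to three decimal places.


loops=1 perimeter=10.057

Straddling triangles (10 of 14):
  (v3,v0,v4) [++-] → (-0.3914, 1.71468, 0)–(-0.3914, 1.83594, 0)  len=0.1213
  (v3,v4,v2) [+-+] → (-0.3914, 1.83594, 0)–(-0.3914, 1.71468, 0.226324)  len=0.2568
  (v4,v0,v5) [-+-] → (-0.3914, 1.71468, 0)–(-0.3914, 0.188482, 0)  len=1.5262
  (v4,v5,v2) [--+] → (-0.3914, 0.188482, 2.51067)–(-0.3914, 1.71468, 0.226324)  len=2.7473
  (v5,v0,v6) [-+-] → (-0.3914, 0.188482, 0)–(-0.3914, -0.188482, 0)  len=0.3770
  (v5,v6,v2) [--+] → (-0.3914, -0.188482, 2.51067)–(-0.3914, 0.188482, 2.51067)  len=0.3770
  (v6,v0,v7) [-+-] → (-0.3914, -0.188482, 0)–(-0.3914, -1.71468, 0)  len=1.5262
  (v6,v7,v2) [--+] → (-0.3914, -1.71468, 0.226324)–(-0.3914, -0.188482, 2.51067)  len=2.7473
  (v7,v0,v8) [-++] → (-0.3914, -1.71468, 0)–(-0.3914, -1.83594, 0)  len=0.1213
  (v7,v8,v2) [-++] → (-0.3914, -1.83594, 0)–(-0.3914, -1.71468, 0.226324)  len=0.2568

Chained into 1 loop(s):
  loop 1: 10 segments, perimeter = 10.0569
Total perimeter = 10.057


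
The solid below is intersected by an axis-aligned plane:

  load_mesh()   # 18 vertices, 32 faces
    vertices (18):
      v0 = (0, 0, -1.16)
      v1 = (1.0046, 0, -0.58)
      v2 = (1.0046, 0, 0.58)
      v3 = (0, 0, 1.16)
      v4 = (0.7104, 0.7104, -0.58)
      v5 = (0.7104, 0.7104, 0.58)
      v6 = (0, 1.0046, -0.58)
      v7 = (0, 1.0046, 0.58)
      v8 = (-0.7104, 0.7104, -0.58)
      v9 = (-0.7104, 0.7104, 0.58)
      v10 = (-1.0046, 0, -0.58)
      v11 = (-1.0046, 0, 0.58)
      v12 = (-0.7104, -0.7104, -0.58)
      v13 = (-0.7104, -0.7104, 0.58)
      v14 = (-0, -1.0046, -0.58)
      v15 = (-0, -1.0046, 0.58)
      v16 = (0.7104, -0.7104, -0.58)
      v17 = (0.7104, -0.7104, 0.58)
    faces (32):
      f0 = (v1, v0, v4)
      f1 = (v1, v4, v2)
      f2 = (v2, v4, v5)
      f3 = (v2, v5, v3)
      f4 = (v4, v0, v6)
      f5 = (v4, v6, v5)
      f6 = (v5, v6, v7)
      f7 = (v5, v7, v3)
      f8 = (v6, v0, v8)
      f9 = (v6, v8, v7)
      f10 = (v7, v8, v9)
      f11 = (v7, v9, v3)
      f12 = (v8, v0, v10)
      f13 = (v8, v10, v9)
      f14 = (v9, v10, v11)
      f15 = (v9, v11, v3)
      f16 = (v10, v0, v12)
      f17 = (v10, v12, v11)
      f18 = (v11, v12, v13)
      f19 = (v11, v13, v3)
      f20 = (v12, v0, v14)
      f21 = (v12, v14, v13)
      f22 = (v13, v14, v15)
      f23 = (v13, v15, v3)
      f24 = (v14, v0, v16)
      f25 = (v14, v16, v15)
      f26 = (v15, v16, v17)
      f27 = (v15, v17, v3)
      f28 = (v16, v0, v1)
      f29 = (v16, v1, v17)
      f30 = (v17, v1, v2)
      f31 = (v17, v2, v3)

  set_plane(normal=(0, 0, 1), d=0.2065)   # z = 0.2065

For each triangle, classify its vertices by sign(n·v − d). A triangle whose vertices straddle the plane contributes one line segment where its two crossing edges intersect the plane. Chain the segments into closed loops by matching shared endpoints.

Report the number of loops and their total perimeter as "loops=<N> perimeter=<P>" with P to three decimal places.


loops=1 perimeter=6.151

Straddling triangles (16 of 32):
  (v1,v4,v2) [--+] → (0.909873, 0.228737, 0.2065)–(1.0046, 0, 0.2065)  len=0.2476
  (v2,v4,v5) [+-+] → (0.909873, 0.228737, 0.2065)–(0.7104, 0.7104, 0.2065)  len=0.5213
  (v4,v6,v5) [--+] → (0.481663, 0.805127, 0.2065)–(0.7104, 0.7104, 0.2065)  len=0.2476
  (v5,v6,v7) [+-+] → (0.481663, 0.805127, 0.2065)–(0, 1.0046, 0.2065)  len=0.5213
  (v6,v8,v7) [--+] → (-0.228737, 0.909873, 0.2065)–(0, 1.0046, 0.2065)  len=0.2476
  (v7,v8,v9) [+-+] → (-0.228737, 0.909873, 0.2065)–(-0.7104, 0.7104, 0.2065)  len=0.5213
  (v8,v10,v9) [--+] → (-0.805127, 0.481663, 0.2065)–(-0.7104, 0.7104, 0.2065)  len=0.2476
  (v9,v10,v11) [+-+] → (-0.805127, 0.481663, 0.2065)–(-1.0046, 0, 0.2065)  len=0.5213
  (v10,v12,v11) [--+] → (-0.909873, -0.228737, 0.2065)–(-1.0046, 0, 0.2065)  len=0.2476
  (v11,v12,v13) [+-+] → (-0.909873, -0.228737, 0.2065)–(-0.7104, -0.7104, 0.2065)  len=0.5213
  (v12,v14,v13) [--+] → (-0.481663, -0.805127, 0.2065)–(-0.7104, -0.7104, 0.2065)  len=0.2476
  (v13,v14,v15) [+-+] → (-0.481663, -0.805127, 0.2065)–(0, -1.0046, 0.2065)  len=0.5213
  (v14,v16,v15) [--+] → (0.228737, -0.909873, 0.2065)–(0, -1.0046, 0.2065)  len=0.2476
  (v15,v16,v17) [+-+] → (0.228737, -0.909873, 0.2065)–(0.7104, -0.7104, 0.2065)  len=0.5213
  (v16,v1,v17) [--+] → (0.805127, -0.481663, 0.2065)–(0.7104, -0.7104, 0.2065)  len=0.2476
  (v17,v1,v2) [+-+] → (0.805127, -0.481663, 0.2065)–(1.0046, 0, 0.2065)  len=0.5213

Chained into 1 loop(s):
  loop 1: 16 segments, perimeter = 6.1513
Total perimeter = 6.151
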